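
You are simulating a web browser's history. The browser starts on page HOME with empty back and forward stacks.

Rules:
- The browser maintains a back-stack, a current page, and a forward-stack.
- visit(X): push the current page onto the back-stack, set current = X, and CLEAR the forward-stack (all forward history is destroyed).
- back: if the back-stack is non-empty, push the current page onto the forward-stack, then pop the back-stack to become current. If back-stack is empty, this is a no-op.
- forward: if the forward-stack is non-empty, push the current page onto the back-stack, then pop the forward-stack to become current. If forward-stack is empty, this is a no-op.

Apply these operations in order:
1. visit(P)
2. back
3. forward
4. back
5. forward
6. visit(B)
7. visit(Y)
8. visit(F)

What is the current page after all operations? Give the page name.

Answer: F

Derivation:
After 1 (visit(P)): cur=P back=1 fwd=0
After 2 (back): cur=HOME back=0 fwd=1
After 3 (forward): cur=P back=1 fwd=0
After 4 (back): cur=HOME back=0 fwd=1
After 5 (forward): cur=P back=1 fwd=0
After 6 (visit(B)): cur=B back=2 fwd=0
After 7 (visit(Y)): cur=Y back=3 fwd=0
After 8 (visit(F)): cur=F back=4 fwd=0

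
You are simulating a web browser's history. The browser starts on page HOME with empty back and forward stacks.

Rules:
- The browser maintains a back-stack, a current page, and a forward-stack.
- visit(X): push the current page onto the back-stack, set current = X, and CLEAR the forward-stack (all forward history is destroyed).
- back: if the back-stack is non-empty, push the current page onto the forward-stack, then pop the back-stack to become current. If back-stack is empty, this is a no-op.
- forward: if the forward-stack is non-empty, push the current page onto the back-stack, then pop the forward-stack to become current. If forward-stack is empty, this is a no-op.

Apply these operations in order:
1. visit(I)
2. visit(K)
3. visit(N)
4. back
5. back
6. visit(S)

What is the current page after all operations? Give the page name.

After 1 (visit(I)): cur=I back=1 fwd=0
After 2 (visit(K)): cur=K back=2 fwd=0
After 3 (visit(N)): cur=N back=3 fwd=0
After 4 (back): cur=K back=2 fwd=1
After 5 (back): cur=I back=1 fwd=2
After 6 (visit(S)): cur=S back=2 fwd=0

Answer: S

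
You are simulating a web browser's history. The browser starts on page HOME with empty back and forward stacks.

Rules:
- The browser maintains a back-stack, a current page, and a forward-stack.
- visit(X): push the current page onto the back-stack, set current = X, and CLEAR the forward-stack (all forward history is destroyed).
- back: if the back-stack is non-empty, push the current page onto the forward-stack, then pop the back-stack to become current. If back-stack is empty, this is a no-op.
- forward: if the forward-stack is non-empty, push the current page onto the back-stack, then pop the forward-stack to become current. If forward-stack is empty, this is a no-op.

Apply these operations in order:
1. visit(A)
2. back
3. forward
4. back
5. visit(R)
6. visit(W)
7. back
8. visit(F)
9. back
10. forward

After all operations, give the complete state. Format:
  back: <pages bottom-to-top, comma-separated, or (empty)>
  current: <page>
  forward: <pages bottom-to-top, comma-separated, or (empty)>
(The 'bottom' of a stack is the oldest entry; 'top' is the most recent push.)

Answer: back: HOME,R
current: F
forward: (empty)

Derivation:
After 1 (visit(A)): cur=A back=1 fwd=0
After 2 (back): cur=HOME back=0 fwd=1
After 3 (forward): cur=A back=1 fwd=0
After 4 (back): cur=HOME back=0 fwd=1
After 5 (visit(R)): cur=R back=1 fwd=0
After 6 (visit(W)): cur=W back=2 fwd=0
After 7 (back): cur=R back=1 fwd=1
After 8 (visit(F)): cur=F back=2 fwd=0
After 9 (back): cur=R back=1 fwd=1
After 10 (forward): cur=F back=2 fwd=0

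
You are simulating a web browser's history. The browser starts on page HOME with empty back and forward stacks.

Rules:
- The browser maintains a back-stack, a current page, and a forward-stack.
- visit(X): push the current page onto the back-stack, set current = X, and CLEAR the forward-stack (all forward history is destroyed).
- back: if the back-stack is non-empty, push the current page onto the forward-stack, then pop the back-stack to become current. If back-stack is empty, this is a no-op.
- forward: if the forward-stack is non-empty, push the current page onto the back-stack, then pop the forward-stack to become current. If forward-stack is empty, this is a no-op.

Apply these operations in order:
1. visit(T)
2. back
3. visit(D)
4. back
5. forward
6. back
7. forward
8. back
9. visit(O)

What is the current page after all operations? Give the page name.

Answer: O

Derivation:
After 1 (visit(T)): cur=T back=1 fwd=0
After 2 (back): cur=HOME back=0 fwd=1
After 3 (visit(D)): cur=D back=1 fwd=0
After 4 (back): cur=HOME back=0 fwd=1
After 5 (forward): cur=D back=1 fwd=0
After 6 (back): cur=HOME back=0 fwd=1
After 7 (forward): cur=D back=1 fwd=0
After 8 (back): cur=HOME back=0 fwd=1
After 9 (visit(O)): cur=O back=1 fwd=0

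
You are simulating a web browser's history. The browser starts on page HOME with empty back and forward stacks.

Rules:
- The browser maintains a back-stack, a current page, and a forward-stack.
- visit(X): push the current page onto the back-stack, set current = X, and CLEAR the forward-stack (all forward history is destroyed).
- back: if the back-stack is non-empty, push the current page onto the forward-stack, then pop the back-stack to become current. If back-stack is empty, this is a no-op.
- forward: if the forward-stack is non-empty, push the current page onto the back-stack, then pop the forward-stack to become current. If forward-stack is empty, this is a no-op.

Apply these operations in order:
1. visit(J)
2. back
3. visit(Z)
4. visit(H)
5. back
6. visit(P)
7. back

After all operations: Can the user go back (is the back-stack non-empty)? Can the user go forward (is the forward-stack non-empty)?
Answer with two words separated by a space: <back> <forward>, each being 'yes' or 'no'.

Answer: yes yes

Derivation:
After 1 (visit(J)): cur=J back=1 fwd=0
After 2 (back): cur=HOME back=0 fwd=1
After 3 (visit(Z)): cur=Z back=1 fwd=0
After 4 (visit(H)): cur=H back=2 fwd=0
After 5 (back): cur=Z back=1 fwd=1
After 6 (visit(P)): cur=P back=2 fwd=0
After 7 (back): cur=Z back=1 fwd=1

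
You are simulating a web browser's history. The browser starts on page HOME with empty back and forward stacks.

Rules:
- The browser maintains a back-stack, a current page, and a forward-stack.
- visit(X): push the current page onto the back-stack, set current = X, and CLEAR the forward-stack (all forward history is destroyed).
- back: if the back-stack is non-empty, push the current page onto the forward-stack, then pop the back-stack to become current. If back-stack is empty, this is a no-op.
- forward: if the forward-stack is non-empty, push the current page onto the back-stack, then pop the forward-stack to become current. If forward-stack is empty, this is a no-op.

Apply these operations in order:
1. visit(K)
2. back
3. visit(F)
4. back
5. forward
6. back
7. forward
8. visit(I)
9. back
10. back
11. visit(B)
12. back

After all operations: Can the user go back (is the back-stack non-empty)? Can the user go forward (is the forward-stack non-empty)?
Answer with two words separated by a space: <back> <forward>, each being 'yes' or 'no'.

After 1 (visit(K)): cur=K back=1 fwd=0
After 2 (back): cur=HOME back=0 fwd=1
After 3 (visit(F)): cur=F back=1 fwd=0
After 4 (back): cur=HOME back=0 fwd=1
After 5 (forward): cur=F back=1 fwd=0
After 6 (back): cur=HOME back=0 fwd=1
After 7 (forward): cur=F back=1 fwd=0
After 8 (visit(I)): cur=I back=2 fwd=0
After 9 (back): cur=F back=1 fwd=1
After 10 (back): cur=HOME back=0 fwd=2
After 11 (visit(B)): cur=B back=1 fwd=0
After 12 (back): cur=HOME back=0 fwd=1

Answer: no yes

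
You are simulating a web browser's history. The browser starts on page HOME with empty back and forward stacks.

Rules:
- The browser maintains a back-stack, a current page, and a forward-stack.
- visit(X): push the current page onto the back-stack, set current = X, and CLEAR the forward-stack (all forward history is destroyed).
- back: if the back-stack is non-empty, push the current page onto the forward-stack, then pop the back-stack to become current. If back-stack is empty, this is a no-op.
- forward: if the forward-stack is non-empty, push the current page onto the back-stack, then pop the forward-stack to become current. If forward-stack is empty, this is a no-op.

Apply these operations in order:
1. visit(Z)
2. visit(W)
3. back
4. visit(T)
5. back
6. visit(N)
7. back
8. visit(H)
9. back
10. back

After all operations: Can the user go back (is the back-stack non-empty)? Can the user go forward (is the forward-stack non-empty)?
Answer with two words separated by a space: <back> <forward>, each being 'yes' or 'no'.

After 1 (visit(Z)): cur=Z back=1 fwd=0
After 2 (visit(W)): cur=W back=2 fwd=0
After 3 (back): cur=Z back=1 fwd=1
After 4 (visit(T)): cur=T back=2 fwd=0
After 5 (back): cur=Z back=1 fwd=1
After 6 (visit(N)): cur=N back=2 fwd=0
After 7 (back): cur=Z back=1 fwd=1
After 8 (visit(H)): cur=H back=2 fwd=0
After 9 (back): cur=Z back=1 fwd=1
After 10 (back): cur=HOME back=0 fwd=2

Answer: no yes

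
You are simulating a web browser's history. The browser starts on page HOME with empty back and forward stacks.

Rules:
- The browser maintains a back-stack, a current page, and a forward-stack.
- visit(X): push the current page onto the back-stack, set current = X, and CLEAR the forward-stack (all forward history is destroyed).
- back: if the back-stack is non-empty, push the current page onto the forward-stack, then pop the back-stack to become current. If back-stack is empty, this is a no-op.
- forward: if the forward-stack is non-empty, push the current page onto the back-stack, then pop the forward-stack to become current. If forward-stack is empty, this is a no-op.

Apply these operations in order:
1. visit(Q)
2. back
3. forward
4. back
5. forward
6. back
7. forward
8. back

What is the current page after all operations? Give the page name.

Answer: HOME

Derivation:
After 1 (visit(Q)): cur=Q back=1 fwd=0
After 2 (back): cur=HOME back=0 fwd=1
After 3 (forward): cur=Q back=1 fwd=0
After 4 (back): cur=HOME back=0 fwd=1
After 5 (forward): cur=Q back=1 fwd=0
After 6 (back): cur=HOME back=0 fwd=1
After 7 (forward): cur=Q back=1 fwd=0
After 8 (back): cur=HOME back=0 fwd=1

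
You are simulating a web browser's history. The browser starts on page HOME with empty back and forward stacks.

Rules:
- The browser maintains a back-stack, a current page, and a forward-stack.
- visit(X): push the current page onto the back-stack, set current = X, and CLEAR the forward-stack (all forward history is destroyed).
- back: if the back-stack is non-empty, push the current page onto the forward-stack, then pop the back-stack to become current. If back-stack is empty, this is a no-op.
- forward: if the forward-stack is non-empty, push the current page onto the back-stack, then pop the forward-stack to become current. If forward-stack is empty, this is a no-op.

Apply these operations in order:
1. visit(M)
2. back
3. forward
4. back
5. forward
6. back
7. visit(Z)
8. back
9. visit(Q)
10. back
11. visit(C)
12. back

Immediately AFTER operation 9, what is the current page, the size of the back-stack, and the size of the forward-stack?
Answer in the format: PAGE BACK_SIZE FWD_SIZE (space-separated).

After 1 (visit(M)): cur=M back=1 fwd=0
After 2 (back): cur=HOME back=0 fwd=1
After 3 (forward): cur=M back=1 fwd=0
After 4 (back): cur=HOME back=0 fwd=1
After 5 (forward): cur=M back=1 fwd=0
After 6 (back): cur=HOME back=0 fwd=1
After 7 (visit(Z)): cur=Z back=1 fwd=0
After 8 (back): cur=HOME back=0 fwd=1
After 9 (visit(Q)): cur=Q back=1 fwd=0

Q 1 0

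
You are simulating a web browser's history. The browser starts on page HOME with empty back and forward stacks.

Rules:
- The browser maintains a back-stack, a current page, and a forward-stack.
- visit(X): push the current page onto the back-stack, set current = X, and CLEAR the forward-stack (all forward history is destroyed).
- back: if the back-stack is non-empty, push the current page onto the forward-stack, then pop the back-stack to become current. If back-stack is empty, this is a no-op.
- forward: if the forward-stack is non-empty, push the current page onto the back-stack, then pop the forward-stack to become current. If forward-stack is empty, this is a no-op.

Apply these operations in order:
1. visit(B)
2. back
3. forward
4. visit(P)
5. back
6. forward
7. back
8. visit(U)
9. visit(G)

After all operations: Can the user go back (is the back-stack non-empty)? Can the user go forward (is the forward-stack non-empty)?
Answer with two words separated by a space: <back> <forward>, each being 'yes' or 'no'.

After 1 (visit(B)): cur=B back=1 fwd=0
After 2 (back): cur=HOME back=0 fwd=1
After 3 (forward): cur=B back=1 fwd=0
After 4 (visit(P)): cur=P back=2 fwd=0
After 5 (back): cur=B back=1 fwd=1
After 6 (forward): cur=P back=2 fwd=0
After 7 (back): cur=B back=1 fwd=1
After 8 (visit(U)): cur=U back=2 fwd=0
After 9 (visit(G)): cur=G back=3 fwd=0

Answer: yes no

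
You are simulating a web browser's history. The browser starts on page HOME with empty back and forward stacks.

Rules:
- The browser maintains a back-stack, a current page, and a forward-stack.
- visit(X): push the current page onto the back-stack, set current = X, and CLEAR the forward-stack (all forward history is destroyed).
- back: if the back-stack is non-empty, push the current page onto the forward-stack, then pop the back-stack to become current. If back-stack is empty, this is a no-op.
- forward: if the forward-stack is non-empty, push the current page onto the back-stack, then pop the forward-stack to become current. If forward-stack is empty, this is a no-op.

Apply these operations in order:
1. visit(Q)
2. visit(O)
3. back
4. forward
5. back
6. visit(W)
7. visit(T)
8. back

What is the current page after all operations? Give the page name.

After 1 (visit(Q)): cur=Q back=1 fwd=0
After 2 (visit(O)): cur=O back=2 fwd=0
After 3 (back): cur=Q back=1 fwd=1
After 4 (forward): cur=O back=2 fwd=0
After 5 (back): cur=Q back=1 fwd=1
After 6 (visit(W)): cur=W back=2 fwd=0
After 7 (visit(T)): cur=T back=3 fwd=0
After 8 (back): cur=W back=2 fwd=1

Answer: W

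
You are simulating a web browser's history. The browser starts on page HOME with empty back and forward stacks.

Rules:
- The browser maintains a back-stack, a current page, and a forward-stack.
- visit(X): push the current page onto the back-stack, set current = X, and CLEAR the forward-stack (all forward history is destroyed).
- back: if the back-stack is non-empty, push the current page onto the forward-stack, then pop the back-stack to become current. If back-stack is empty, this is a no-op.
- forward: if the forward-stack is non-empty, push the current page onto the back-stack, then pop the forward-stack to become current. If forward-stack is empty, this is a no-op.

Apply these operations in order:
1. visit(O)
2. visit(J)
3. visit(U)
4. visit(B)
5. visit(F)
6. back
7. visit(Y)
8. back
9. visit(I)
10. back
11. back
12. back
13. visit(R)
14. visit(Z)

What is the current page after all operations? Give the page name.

Answer: Z

Derivation:
After 1 (visit(O)): cur=O back=1 fwd=0
After 2 (visit(J)): cur=J back=2 fwd=0
After 3 (visit(U)): cur=U back=3 fwd=0
After 4 (visit(B)): cur=B back=4 fwd=0
After 5 (visit(F)): cur=F back=5 fwd=0
After 6 (back): cur=B back=4 fwd=1
After 7 (visit(Y)): cur=Y back=5 fwd=0
After 8 (back): cur=B back=4 fwd=1
After 9 (visit(I)): cur=I back=5 fwd=0
After 10 (back): cur=B back=4 fwd=1
After 11 (back): cur=U back=3 fwd=2
After 12 (back): cur=J back=2 fwd=3
After 13 (visit(R)): cur=R back=3 fwd=0
After 14 (visit(Z)): cur=Z back=4 fwd=0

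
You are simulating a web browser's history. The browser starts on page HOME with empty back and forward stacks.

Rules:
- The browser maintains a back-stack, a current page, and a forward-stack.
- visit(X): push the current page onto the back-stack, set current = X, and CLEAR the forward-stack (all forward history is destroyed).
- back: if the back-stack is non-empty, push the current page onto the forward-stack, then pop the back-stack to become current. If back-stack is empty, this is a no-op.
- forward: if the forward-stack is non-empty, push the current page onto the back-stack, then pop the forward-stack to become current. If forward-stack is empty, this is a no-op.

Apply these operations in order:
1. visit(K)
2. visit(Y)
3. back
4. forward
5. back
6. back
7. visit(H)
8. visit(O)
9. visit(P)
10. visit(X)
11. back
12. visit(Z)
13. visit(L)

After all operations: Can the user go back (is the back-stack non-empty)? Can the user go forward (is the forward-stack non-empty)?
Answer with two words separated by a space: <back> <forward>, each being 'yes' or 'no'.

After 1 (visit(K)): cur=K back=1 fwd=0
After 2 (visit(Y)): cur=Y back=2 fwd=0
After 3 (back): cur=K back=1 fwd=1
After 4 (forward): cur=Y back=2 fwd=0
After 5 (back): cur=K back=1 fwd=1
After 6 (back): cur=HOME back=0 fwd=2
After 7 (visit(H)): cur=H back=1 fwd=0
After 8 (visit(O)): cur=O back=2 fwd=0
After 9 (visit(P)): cur=P back=3 fwd=0
After 10 (visit(X)): cur=X back=4 fwd=0
After 11 (back): cur=P back=3 fwd=1
After 12 (visit(Z)): cur=Z back=4 fwd=0
After 13 (visit(L)): cur=L back=5 fwd=0

Answer: yes no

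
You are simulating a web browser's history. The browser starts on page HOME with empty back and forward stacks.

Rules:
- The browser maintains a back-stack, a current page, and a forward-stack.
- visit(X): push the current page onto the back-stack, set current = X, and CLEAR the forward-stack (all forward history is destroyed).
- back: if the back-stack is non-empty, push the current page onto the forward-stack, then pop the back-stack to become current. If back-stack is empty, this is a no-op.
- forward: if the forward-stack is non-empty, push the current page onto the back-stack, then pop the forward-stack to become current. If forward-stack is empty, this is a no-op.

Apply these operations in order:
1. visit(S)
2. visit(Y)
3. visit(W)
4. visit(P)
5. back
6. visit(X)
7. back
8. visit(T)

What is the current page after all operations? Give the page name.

After 1 (visit(S)): cur=S back=1 fwd=0
After 2 (visit(Y)): cur=Y back=2 fwd=0
After 3 (visit(W)): cur=W back=3 fwd=0
After 4 (visit(P)): cur=P back=4 fwd=0
After 5 (back): cur=W back=3 fwd=1
After 6 (visit(X)): cur=X back=4 fwd=0
After 7 (back): cur=W back=3 fwd=1
After 8 (visit(T)): cur=T back=4 fwd=0

Answer: T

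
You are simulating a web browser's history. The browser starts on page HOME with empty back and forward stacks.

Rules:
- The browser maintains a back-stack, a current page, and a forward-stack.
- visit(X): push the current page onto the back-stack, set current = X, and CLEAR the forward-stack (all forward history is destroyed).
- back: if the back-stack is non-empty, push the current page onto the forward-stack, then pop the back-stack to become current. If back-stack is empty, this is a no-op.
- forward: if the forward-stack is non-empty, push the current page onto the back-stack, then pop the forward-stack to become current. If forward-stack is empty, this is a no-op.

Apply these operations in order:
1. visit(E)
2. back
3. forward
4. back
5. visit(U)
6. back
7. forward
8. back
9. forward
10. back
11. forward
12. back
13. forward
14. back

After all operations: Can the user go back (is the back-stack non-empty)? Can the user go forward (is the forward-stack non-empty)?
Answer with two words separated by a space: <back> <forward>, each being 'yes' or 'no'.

After 1 (visit(E)): cur=E back=1 fwd=0
After 2 (back): cur=HOME back=0 fwd=1
After 3 (forward): cur=E back=1 fwd=0
After 4 (back): cur=HOME back=0 fwd=1
After 5 (visit(U)): cur=U back=1 fwd=0
After 6 (back): cur=HOME back=0 fwd=1
After 7 (forward): cur=U back=1 fwd=0
After 8 (back): cur=HOME back=0 fwd=1
After 9 (forward): cur=U back=1 fwd=0
After 10 (back): cur=HOME back=0 fwd=1
After 11 (forward): cur=U back=1 fwd=0
After 12 (back): cur=HOME back=0 fwd=1
After 13 (forward): cur=U back=1 fwd=0
After 14 (back): cur=HOME back=0 fwd=1

Answer: no yes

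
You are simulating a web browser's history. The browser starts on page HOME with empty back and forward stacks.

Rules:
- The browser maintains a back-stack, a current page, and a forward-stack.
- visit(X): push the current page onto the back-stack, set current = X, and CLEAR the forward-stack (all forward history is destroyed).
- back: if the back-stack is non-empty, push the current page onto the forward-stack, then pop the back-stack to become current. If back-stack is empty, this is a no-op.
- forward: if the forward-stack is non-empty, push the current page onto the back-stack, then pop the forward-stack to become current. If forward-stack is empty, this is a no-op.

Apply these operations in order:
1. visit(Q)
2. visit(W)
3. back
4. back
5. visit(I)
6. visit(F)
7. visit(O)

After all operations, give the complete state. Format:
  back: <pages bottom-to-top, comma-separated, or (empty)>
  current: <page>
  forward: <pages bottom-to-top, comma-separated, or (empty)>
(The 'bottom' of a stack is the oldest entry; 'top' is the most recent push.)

After 1 (visit(Q)): cur=Q back=1 fwd=0
After 2 (visit(W)): cur=W back=2 fwd=0
After 3 (back): cur=Q back=1 fwd=1
After 4 (back): cur=HOME back=0 fwd=2
After 5 (visit(I)): cur=I back=1 fwd=0
After 6 (visit(F)): cur=F back=2 fwd=0
After 7 (visit(O)): cur=O back=3 fwd=0

Answer: back: HOME,I,F
current: O
forward: (empty)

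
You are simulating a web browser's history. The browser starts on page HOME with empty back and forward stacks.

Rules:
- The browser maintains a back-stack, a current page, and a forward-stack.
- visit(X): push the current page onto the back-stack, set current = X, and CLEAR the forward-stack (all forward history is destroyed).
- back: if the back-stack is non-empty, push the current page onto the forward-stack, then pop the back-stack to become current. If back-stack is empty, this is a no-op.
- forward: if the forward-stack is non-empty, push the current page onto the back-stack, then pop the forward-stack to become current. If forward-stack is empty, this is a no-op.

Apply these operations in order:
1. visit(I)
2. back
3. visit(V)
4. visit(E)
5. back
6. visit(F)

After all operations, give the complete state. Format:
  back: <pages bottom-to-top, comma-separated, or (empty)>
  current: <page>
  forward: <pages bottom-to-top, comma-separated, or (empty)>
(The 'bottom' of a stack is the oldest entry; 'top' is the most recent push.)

Answer: back: HOME,V
current: F
forward: (empty)

Derivation:
After 1 (visit(I)): cur=I back=1 fwd=0
After 2 (back): cur=HOME back=0 fwd=1
After 3 (visit(V)): cur=V back=1 fwd=0
After 4 (visit(E)): cur=E back=2 fwd=0
After 5 (back): cur=V back=1 fwd=1
After 6 (visit(F)): cur=F back=2 fwd=0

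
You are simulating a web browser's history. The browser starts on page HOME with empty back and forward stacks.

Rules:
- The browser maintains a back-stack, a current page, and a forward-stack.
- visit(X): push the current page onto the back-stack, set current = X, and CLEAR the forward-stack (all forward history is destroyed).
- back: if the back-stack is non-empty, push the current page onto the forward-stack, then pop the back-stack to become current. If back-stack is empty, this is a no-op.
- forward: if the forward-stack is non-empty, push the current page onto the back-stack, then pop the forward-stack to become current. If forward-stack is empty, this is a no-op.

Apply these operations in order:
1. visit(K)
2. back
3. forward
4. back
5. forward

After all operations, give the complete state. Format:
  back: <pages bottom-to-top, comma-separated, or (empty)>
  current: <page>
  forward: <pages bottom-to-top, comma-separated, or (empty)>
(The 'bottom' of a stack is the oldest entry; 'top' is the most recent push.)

Answer: back: HOME
current: K
forward: (empty)

Derivation:
After 1 (visit(K)): cur=K back=1 fwd=0
After 2 (back): cur=HOME back=0 fwd=1
After 3 (forward): cur=K back=1 fwd=0
After 4 (back): cur=HOME back=0 fwd=1
After 5 (forward): cur=K back=1 fwd=0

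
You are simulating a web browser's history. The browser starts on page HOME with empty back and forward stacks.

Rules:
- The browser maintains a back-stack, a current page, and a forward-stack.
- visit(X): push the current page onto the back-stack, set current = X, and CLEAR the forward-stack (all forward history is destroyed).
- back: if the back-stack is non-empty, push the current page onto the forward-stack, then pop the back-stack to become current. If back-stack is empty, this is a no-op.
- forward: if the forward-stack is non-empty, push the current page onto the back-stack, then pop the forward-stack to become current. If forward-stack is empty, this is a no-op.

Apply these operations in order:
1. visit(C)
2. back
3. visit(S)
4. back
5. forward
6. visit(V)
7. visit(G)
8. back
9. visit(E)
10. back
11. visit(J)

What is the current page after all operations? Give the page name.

Answer: J

Derivation:
After 1 (visit(C)): cur=C back=1 fwd=0
After 2 (back): cur=HOME back=0 fwd=1
After 3 (visit(S)): cur=S back=1 fwd=0
After 4 (back): cur=HOME back=0 fwd=1
After 5 (forward): cur=S back=1 fwd=0
After 6 (visit(V)): cur=V back=2 fwd=0
After 7 (visit(G)): cur=G back=3 fwd=0
After 8 (back): cur=V back=2 fwd=1
After 9 (visit(E)): cur=E back=3 fwd=0
After 10 (back): cur=V back=2 fwd=1
After 11 (visit(J)): cur=J back=3 fwd=0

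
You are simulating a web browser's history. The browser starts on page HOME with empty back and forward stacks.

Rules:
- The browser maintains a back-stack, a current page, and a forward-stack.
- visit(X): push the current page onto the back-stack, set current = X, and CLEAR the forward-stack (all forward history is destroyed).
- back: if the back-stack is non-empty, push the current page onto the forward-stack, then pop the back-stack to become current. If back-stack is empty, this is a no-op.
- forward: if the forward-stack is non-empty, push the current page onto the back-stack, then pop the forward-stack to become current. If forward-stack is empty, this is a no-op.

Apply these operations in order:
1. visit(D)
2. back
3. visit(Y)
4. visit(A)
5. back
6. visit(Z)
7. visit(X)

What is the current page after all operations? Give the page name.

Answer: X

Derivation:
After 1 (visit(D)): cur=D back=1 fwd=0
After 2 (back): cur=HOME back=0 fwd=1
After 3 (visit(Y)): cur=Y back=1 fwd=0
After 4 (visit(A)): cur=A back=2 fwd=0
After 5 (back): cur=Y back=1 fwd=1
After 6 (visit(Z)): cur=Z back=2 fwd=0
After 7 (visit(X)): cur=X back=3 fwd=0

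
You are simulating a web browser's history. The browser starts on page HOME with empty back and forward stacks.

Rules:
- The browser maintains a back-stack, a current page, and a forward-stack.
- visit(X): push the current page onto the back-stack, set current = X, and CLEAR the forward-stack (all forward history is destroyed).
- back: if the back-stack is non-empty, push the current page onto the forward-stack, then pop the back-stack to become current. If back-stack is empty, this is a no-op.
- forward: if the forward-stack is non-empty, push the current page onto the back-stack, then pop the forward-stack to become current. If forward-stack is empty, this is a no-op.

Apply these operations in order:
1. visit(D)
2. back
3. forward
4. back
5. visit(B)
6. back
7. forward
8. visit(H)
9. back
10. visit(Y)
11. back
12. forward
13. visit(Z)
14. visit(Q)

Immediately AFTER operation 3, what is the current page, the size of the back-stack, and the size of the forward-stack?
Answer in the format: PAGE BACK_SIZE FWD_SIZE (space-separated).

After 1 (visit(D)): cur=D back=1 fwd=0
After 2 (back): cur=HOME back=0 fwd=1
After 3 (forward): cur=D back=1 fwd=0

D 1 0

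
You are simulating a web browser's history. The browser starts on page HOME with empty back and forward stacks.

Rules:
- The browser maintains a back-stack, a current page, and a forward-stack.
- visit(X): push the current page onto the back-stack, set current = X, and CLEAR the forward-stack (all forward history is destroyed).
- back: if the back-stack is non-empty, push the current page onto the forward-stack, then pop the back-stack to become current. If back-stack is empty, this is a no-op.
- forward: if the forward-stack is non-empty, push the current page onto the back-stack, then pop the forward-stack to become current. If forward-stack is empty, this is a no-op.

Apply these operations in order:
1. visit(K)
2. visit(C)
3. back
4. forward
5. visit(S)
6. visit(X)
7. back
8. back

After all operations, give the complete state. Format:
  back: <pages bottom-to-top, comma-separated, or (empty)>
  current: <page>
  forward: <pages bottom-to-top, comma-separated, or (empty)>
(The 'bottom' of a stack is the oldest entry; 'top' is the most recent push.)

After 1 (visit(K)): cur=K back=1 fwd=0
After 2 (visit(C)): cur=C back=2 fwd=0
After 3 (back): cur=K back=1 fwd=1
After 4 (forward): cur=C back=2 fwd=0
After 5 (visit(S)): cur=S back=3 fwd=0
After 6 (visit(X)): cur=X back=4 fwd=0
After 7 (back): cur=S back=3 fwd=1
After 8 (back): cur=C back=2 fwd=2

Answer: back: HOME,K
current: C
forward: X,S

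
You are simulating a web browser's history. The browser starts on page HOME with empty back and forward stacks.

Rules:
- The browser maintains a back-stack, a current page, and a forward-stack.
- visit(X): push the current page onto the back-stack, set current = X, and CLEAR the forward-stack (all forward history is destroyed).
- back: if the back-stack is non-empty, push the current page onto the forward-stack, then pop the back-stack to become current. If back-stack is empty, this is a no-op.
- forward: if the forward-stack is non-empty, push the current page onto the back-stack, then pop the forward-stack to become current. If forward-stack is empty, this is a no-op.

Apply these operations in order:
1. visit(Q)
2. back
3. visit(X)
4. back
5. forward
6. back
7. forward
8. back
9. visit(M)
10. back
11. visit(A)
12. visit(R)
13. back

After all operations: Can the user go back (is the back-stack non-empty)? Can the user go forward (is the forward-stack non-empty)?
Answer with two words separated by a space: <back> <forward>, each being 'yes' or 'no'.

After 1 (visit(Q)): cur=Q back=1 fwd=0
After 2 (back): cur=HOME back=0 fwd=1
After 3 (visit(X)): cur=X back=1 fwd=0
After 4 (back): cur=HOME back=0 fwd=1
After 5 (forward): cur=X back=1 fwd=0
After 6 (back): cur=HOME back=0 fwd=1
After 7 (forward): cur=X back=1 fwd=0
After 8 (back): cur=HOME back=0 fwd=1
After 9 (visit(M)): cur=M back=1 fwd=0
After 10 (back): cur=HOME back=0 fwd=1
After 11 (visit(A)): cur=A back=1 fwd=0
After 12 (visit(R)): cur=R back=2 fwd=0
After 13 (back): cur=A back=1 fwd=1

Answer: yes yes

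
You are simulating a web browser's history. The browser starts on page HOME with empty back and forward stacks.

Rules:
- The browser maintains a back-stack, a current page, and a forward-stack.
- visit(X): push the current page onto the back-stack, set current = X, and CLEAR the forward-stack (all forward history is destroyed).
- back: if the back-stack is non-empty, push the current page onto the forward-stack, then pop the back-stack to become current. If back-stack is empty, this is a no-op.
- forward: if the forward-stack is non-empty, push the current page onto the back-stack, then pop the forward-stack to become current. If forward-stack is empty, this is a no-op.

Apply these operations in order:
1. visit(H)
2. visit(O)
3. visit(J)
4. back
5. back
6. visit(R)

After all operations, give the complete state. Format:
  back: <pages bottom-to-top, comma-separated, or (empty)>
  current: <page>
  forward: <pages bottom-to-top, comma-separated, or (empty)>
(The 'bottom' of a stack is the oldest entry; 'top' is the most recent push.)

Answer: back: HOME,H
current: R
forward: (empty)

Derivation:
After 1 (visit(H)): cur=H back=1 fwd=0
After 2 (visit(O)): cur=O back=2 fwd=0
After 3 (visit(J)): cur=J back=3 fwd=0
After 4 (back): cur=O back=2 fwd=1
After 5 (back): cur=H back=1 fwd=2
After 6 (visit(R)): cur=R back=2 fwd=0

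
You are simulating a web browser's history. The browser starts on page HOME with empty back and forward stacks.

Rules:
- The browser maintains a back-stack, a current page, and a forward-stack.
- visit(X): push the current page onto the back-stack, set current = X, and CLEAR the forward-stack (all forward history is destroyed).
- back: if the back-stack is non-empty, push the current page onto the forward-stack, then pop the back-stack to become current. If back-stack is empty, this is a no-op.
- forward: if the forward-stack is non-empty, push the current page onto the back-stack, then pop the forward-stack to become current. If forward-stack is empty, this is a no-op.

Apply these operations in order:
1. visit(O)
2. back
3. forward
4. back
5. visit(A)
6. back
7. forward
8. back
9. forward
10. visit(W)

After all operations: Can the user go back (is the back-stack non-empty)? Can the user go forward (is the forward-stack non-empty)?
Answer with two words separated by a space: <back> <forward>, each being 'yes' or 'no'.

After 1 (visit(O)): cur=O back=1 fwd=0
After 2 (back): cur=HOME back=0 fwd=1
After 3 (forward): cur=O back=1 fwd=0
After 4 (back): cur=HOME back=0 fwd=1
After 5 (visit(A)): cur=A back=1 fwd=0
After 6 (back): cur=HOME back=0 fwd=1
After 7 (forward): cur=A back=1 fwd=0
After 8 (back): cur=HOME back=0 fwd=1
After 9 (forward): cur=A back=1 fwd=0
After 10 (visit(W)): cur=W back=2 fwd=0

Answer: yes no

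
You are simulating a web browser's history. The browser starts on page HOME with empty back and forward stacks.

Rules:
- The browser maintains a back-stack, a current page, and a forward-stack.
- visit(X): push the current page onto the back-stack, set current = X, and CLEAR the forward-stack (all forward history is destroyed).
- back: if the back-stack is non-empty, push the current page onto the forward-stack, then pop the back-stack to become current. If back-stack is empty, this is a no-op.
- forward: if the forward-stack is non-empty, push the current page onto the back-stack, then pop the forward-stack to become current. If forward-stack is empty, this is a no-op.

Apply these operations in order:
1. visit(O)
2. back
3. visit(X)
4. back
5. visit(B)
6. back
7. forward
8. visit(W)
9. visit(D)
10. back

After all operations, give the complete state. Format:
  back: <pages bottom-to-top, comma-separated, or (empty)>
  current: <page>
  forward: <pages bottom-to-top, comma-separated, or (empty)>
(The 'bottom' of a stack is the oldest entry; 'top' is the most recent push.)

After 1 (visit(O)): cur=O back=1 fwd=0
After 2 (back): cur=HOME back=0 fwd=1
After 3 (visit(X)): cur=X back=1 fwd=0
After 4 (back): cur=HOME back=0 fwd=1
After 5 (visit(B)): cur=B back=1 fwd=0
After 6 (back): cur=HOME back=0 fwd=1
After 7 (forward): cur=B back=1 fwd=0
After 8 (visit(W)): cur=W back=2 fwd=0
After 9 (visit(D)): cur=D back=3 fwd=0
After 10 (back): cur=W back=2 fwd=1

Answer: back: HOME,B
current: W
forward: D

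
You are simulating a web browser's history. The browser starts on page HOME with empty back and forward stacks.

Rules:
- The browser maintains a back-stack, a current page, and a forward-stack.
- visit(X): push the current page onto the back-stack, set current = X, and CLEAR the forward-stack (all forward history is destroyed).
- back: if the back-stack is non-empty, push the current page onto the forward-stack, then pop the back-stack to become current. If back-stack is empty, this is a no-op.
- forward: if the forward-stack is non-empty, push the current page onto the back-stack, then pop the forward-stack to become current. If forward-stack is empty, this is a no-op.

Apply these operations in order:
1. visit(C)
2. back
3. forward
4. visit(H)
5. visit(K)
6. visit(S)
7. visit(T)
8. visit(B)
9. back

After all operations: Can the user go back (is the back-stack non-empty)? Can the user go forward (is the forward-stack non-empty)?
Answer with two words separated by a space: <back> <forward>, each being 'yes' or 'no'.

After 1 (visit(C)): cur=C back=1 fwd=0
After 2 (back): cur=HOME back=0 fwd=1
After 3 (forward): cur=C back=1 fwd=0
After 4 (visit(H)): cur=H back=2 fwd=0
After 5 (visit(K)): cur=K back=3 fwd=0
After 6 (visit(S)): cur=S back=4 fwd=0
After 7 (visit(T)): cur=T back=5 fwd=0
After 8 (visit(B)): cur=B back=6 fwd=0
After 9 (back): cur=T back=5 fwd=1

Answer: yes yes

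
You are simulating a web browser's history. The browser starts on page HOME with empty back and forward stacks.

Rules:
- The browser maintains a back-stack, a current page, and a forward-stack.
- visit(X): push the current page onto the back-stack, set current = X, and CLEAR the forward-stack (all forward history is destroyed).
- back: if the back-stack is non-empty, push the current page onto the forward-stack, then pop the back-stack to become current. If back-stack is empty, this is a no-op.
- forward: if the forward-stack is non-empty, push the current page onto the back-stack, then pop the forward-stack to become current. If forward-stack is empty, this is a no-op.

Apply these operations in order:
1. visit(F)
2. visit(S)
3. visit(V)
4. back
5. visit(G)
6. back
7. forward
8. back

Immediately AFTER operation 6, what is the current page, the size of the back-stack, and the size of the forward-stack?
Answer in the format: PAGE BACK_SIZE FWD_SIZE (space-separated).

After 1 (visit(F)): cur=F back=1 fwd=0
After 2 (visit(S)): cur=S back=2 fwd=0
After 3 (visit(V)): cur=V back=3 fwd=0
After 4 (back): cur=S back=2 fwd=1
After 5 (visit(G)): cur=G back=3 fwd=0
After 6 (back): cur=S back=2 fwd=1

S 2 1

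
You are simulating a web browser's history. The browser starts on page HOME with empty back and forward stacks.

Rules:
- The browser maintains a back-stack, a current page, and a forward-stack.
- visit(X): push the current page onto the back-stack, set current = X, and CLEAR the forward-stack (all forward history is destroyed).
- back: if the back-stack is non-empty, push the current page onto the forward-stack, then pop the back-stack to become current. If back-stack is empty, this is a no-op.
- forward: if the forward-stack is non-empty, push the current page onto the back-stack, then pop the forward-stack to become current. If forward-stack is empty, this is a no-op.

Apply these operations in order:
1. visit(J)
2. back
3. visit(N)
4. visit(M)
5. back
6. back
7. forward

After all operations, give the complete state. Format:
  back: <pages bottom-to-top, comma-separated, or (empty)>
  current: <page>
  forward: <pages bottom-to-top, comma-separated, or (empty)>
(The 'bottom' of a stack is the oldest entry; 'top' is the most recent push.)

Answer: back: HOME
current: N
forward: M

Derivation:
After 1 (visit(J)): cur=J back=1 fwd=0
After 2 (back): cur=HOME back=0 fwd=1
After 3 (visit(N)): cur=N back=1 fwd=0
After 4 (visit(M)): cur=M back=2 fwd=0
After 5 (back): cur=N back=1 fwd=1
After 6 (back): cur=HOME back=0 fwd=2
After 7 (forward): cur=N back=1 fwd=1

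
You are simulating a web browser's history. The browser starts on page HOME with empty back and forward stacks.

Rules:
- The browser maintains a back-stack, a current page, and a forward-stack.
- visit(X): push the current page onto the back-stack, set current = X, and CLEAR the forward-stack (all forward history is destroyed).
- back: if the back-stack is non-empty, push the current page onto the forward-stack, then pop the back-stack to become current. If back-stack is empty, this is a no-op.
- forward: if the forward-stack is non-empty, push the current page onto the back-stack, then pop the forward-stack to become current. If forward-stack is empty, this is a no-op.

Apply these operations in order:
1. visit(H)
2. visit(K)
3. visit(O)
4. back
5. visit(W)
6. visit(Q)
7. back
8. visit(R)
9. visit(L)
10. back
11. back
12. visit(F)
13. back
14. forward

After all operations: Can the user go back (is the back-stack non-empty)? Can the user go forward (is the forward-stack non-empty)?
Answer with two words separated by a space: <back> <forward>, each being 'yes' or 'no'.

Answer: yes no

Derivation:
After 1 (visit(H)): cur=H back=1 fwd=0
After 2 (visit(K)): cur=K back=2 fwd=0
After 3 (visit(O)): cur=O back=3 fwd=0
After 4 (back): cur=K back=2 fwd=1
After 5 (visit(W)): cur=W back=3 fwd=0
After 6 (visit(Q)): cur=Q back=4 fwd=0
After 7 (back): cur=W back=3 fwd=1
After 8 (visit(R)): cur=R back=4 fwd=0
After 9 (visit(L)): cur=L back=5 fwd=0
After 10 (back): cur=R back=4 fwd=1
After 11 (back): cur=W back=3 fwd=2
After 12 (visit(F)): cur=F back=4 fwd=0
After 13 (back): cur=W back=3 fwd=1
After 14 (forward): cur=F back=4 fwd=0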